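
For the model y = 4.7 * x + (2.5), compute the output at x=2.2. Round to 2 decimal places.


y = 4.7 * 2.2 + (2.5)
= 10.34 + (2.5)
= 12.84

12.84


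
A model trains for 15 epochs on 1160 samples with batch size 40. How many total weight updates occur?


Iterations per epoch = 1160 / 40 = 29
Total updates = iterations_per_epoch * epochs
= 29 * 15
= 435

435


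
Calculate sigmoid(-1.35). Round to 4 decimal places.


sigmoid(z) = 1 / (1 + exp(-z))
exp(-(-1.35)) = exp(1.35) = 3.8574
1 + 3.8574 = 4.8574
1 / 4.8574 = 0.2059

0.2059


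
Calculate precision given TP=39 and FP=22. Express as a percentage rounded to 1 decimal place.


Precision = TP / (TP + FP) * 100
= 39 / (39 + 22)
= 39 / 61
= 0.6393
= 63.9%

63.9


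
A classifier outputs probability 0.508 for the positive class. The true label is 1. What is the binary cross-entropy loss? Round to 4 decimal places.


For y=1: Loss = -log(p)
= -log(0.508)
= -(-0.6773)
= 0.6773

0.6773


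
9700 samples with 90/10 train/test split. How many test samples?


Train samples = 9700 * 90% = 8730
Test samples = 9700 - 8730
= 970

970


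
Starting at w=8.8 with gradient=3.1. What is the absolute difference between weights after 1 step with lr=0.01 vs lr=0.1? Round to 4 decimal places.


With lr=0.01: w_new = 8.8 - 0.01 * 3.1 = 8.769
With lr=0.1: w_new = 8.8 - 0.1 * 3.1 = 8.49
Absolute difference = |8.769 - 8.49|
= 0.2790

0.2790


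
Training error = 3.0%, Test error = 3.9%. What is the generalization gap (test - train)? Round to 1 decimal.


Generalization gap = test_error - train_error
= 3.9 - 3.0
= 0.9%
A small gap suggests good generalization.

0.9


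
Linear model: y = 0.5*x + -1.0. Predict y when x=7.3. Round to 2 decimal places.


y = 0.5 * 7.3 + (-1.0)
= 3.65 + (-1.0)
= 2.65

2.65


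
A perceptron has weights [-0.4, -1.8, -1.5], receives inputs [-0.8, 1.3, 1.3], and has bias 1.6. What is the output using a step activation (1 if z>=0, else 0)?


z = w . x + b
= -0.4*-0.8 + -1.8*1.3 + -1.5*1.3 + 1.6
= 0.32 + -2.34 + -1.95 + 1.6
= -3.97 + 1.6
= -2.37
Since z = -2.37 < 0, output = 0

0


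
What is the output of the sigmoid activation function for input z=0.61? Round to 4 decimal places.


sigmoid(z) = 1 / (1 + exp(-z))
exp(-(0.61)) = exp(-0.61) = 0.5434
1 + 0.5434 = 1.5434
1 / 1.5434 = 0.6479

0.6479


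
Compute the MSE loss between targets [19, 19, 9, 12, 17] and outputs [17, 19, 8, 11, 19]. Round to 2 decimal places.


Differences: [2, 0, 1, 1, -2]
Squared errors: [4, 0, 1, 1, 4]
Sum of squared errors = 10
MSE = 10 / 5 = 2.00

2.00


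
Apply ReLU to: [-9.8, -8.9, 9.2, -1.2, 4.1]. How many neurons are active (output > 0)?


ReLU(x) = max(0, x) for each element:
ReLU(-9.8) = 0
ReLU(-8.9) = 0
ReLU(9.2) = 9.2
ReLU(-1.2) = 0
ReLU(4.1) = 4.1
Active neurons (>0): 2

2


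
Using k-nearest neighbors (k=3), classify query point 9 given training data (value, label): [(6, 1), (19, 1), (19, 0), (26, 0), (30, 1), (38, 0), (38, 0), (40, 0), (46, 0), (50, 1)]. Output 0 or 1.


Distances from query 9:
Point 6 (class 1): distance = 3
Point 19 (class 0): distance = 10
Point 19 (class 1): distance = 10
K=3 nearest neighbors: classes = [1, 0, 1]
Votes for class 1: 2 / 3
Majority vote => class 1

1


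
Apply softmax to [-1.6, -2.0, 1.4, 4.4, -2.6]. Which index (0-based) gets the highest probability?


Softmax is a monotonic transformation, so it preserves the argmax.
We need to find the index of the maximum logit.
Index 0: -1.6
Index 1: -2.0
Index 2: 1.4
Index 3: 4.4
Index 4: -2.6
Maximum logit = 4.4 at index 3

3


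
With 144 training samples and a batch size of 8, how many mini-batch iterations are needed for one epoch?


Iterations per epoch = dataset_size / batch_size
= 144 / 8
= 18

18


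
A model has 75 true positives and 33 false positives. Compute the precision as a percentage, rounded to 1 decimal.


Precision = TP / (TP + FP) * 100
= 75 / (75 + 33)
= 75 / 108
= 0.6944
= 69.4%

69.4


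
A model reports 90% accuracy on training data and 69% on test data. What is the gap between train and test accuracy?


Gap = train_accuracy - test_accuracy
= 90 - 69
= 21%
This large gap strongly indicates overfitting.

21


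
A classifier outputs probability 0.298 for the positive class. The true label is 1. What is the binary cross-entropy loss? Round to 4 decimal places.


For y=1: Loss = -log(p)
= -log(0.298)
= -(-1.2107)
= 1.2107

1.2107


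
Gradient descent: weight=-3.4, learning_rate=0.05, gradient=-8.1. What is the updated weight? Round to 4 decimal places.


w_new = w_old - lr * gradient
= -3.4 - 0.05 * -8.1
= -3.4 - (-0.405)
= -2.9950

-2.9950


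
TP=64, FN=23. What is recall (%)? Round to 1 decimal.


Recall = TP / (TP + FN) * 100
= 64 / (64 + 23)
= 64 / 87
= 0.7356
= 73.6%

73.6


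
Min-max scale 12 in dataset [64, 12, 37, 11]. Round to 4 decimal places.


Min = 11, Max = 64
Range = 64 - 11 = 53
Scaled = (x - min) / (max - min)
= (12 - 11) / 53
= 1 / 53
= 0.0189

0.0189


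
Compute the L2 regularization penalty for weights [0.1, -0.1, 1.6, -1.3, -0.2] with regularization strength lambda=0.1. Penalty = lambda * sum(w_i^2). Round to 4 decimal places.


Squaring each weight:
0.1^2 = 0.01
(-0.1)^2 = 0.01
1.6^2 = 2.56
(-1.3)^2 = 1.69
(-0.2)^2 = 0.04
Sum of squares = 4.31
Penalty = 0.1 * 4.31 = 0.4310

0.4310


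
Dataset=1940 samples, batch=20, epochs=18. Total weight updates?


Iterations per epoch = 1940 / 20 = 97
Total updates = iterations_per_epoch * epochs
= 97 * 18
= 1746

1746


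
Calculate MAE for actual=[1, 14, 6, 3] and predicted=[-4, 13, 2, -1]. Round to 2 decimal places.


Absolute errors: [5, 1, 4, 4]
Sum of absolute errors = 14
MAE = 14 / 4 = 3.50

3.50


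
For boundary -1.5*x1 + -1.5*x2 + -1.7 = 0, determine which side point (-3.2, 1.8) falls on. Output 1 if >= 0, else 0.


Compute -1.5 * -3.2 + -1.5 * 1.8 + -1.7
= 4.8 + -2.7 + -1.7
= 0.4
Since 0.4 >= 0, the point is on the positive side.

1


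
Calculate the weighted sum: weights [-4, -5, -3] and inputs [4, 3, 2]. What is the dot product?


Element-wise products:
-4 * 4 = -16
-5 * 3 = -15
-3 * 2 = -6
Sum = -16 + -15 + -6
= -37

-37


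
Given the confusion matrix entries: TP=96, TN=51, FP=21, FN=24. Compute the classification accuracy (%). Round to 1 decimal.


Accuracy = (TP + TN) / (TP + TN + FP + FN) * 100
= (96 + 51) / (96 + 51 + 21 + 24)
= 147 / 192
= 0.7656
= 76.6%

76.6


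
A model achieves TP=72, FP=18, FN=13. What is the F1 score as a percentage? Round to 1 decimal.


Precision = TP / (TP + FP) = 72 / 90 = 0.8
Recall = TP / (TP + FN) = 72 / 85 = 0.8471
F1 = 2 * P * R / (P + R)
= 2 * 0.8 * 0.8471 / (0.8 + 0.8471)
= 1.3553 / 1.6471
= 0.8229
As percentage: 82.3%

82.3


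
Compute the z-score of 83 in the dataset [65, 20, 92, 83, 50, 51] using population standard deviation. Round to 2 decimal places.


Mean = (65 + 20 + 92 + 83 + 50 + 51) / 6 = 60.1667
Variance = sum((x_i - mean)^2) / n = 559.8056
Std = sqrt(559.8056) = 23.6602
Z = (x - mean) / std
= (83 - 60.1667) / 23.6602
= 22.8333 / 23.6602
= 0.97

0.97


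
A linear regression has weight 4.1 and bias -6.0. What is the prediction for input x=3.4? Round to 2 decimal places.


y = 4.1 * 3.4 + (-6.0)
= 13.94 + (-6.0)
= 7.94

7.94


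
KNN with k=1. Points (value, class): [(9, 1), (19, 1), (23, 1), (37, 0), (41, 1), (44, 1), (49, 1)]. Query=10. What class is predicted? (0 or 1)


Distances from query 10:
Point 9 (class 1): distance = 1
K=1 nearest neighbors: classes = [1]
Votes for class 1: 1 / 1
Majority vote => class 1

1


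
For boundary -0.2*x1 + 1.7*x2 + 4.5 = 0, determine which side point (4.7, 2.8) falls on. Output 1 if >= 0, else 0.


Compute -0.2 * 4.7 + 1.7 * 2.8 + 4.5
= -0.94 + 4.76 + 4.5
= 8.32
Since 8.32 >= 0, the point is on the positive side.

1


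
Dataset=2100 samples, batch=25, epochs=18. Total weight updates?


Iterations per epoch = 2100 / 25 = 84
Total updates = iterations_per_epoch * epochs
= 84 * 18
= 1512

1512


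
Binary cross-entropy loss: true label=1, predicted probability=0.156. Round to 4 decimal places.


For y=1: Loss = -log(p)
= -log(0.156)
= -(-1.8579)
= 1.8579

1.8579


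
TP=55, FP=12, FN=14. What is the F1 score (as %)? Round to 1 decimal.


Precision = TP / (TP + FP) = 55 / 67 = 0.8209
Recall = TP / (TP + FN) = 55 / 69 = 0.7971
F1 = 2 * P * R / (P + R)
= 2 * 0.8209 * 0.7971 / (0.8209 + 0.7971)
= 1.3087 / 1.618
= 0.8088
As percentage: 80.9%

80.9


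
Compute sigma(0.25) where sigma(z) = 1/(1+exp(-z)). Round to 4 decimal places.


sigmoid(z) = 1 / (1 + exp(-z))
exp(-(0.25)) = exp(-0.25) = 0.7788
1 + 0.7788 = 1.7788
1 / 1.7788 = 0.5622

0.5622


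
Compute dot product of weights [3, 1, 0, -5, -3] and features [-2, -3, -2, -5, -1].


Element-wise products:
3 * -2 = -6
1 * -3 = -3
0 * -2 = 0
-5 * -5 = 25
-3 * -1 = 3
Sum = -6 + -3 + 0 + 25 + 3
= 19

19


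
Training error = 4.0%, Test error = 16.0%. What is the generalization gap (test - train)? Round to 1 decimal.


Generalization gap = test_error - train_error
= 16.0 - 4.0
= 12.0%
A large gap suggests overfitting.

12.0


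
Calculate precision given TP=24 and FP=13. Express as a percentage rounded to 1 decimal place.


Precision = TP / (TP + FP) * 100
= 24 / (24 + 13)
= 24 / 37
= 0.6486
= 64.9%

64.9


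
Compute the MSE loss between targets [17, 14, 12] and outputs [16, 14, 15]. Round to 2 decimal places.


Differences: [1, 0, -3]
Squared errors: [1, 0, 9]
Sum of squared errors = 10
MSE = 10 / 3 = 3.33

3.33


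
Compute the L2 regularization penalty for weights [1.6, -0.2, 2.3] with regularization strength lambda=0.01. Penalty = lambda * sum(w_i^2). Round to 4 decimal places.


Squaring each weight:
1.6^2 = 2.56
(-0.2)^2 = 0.04
2.3^2 = 5.29
Sum of squares = 7.89
Penalty = 0.01 * 7.89 = 0.0789

0.0789


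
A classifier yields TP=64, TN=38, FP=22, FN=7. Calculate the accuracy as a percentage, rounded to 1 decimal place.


Accuracy = (TP + TN) / (TP + TN + FP + FN) * 100
= (64 + 38) / (64 + 38 + 22 + 7)
= 102 / 131
= 0.7786
= 77.9%

77.9


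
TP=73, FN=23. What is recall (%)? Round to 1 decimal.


Recall = TP / (TP + FN) * 100
= 73 / (73 + 23)
= 73 / 96
= 0.7604
= 76.0%

76.0


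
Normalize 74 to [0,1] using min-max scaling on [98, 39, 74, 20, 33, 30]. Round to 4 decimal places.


Min = 20, Max = 98
Range = 98 - 20 = 78
Scaled = (x - min) / (max - min)
= (74 - 20) / 78
= 54 / 78
= 0.6923

0.6923


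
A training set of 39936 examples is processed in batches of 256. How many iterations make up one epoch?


Iterations per epoch = dataset_size / batch_size
= 39936 / 256
= 156

156


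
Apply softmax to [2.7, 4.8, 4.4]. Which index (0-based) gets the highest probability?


Softmax is a monotonic transformation, so it preserves the argmax.
We need to find the index of the maximum logit.
Index 0: 2.7
Index 1: 4.8
Index 2: 4.4
Maximum logit = 4.8 at index 1

1


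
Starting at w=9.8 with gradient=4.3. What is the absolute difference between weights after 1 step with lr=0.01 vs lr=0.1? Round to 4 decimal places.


With lr=0.01: w_new = 9.8 - 0.01 * 4.3 = 9.757
With lr=0.1: w_new = 9.8 - 0.1 * 4.3 = 9.37
Absolute difference = |9.757 - 9.37|
= 0.3870

0.3870


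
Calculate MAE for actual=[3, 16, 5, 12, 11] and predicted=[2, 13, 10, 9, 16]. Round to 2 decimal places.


Absolute errors: [1, 3, 5, 3, 5]
Sum of absolute errors = 17
MAE = 17 / 5 = 3.40

3.40


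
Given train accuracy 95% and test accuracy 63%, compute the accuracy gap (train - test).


Gap = train_accuracy - test_accuracy
= 95 - 63
= 32%
This large gap strongly indicates overfitting.

32


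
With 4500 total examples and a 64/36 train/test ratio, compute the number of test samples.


Train samples = 4500 * 64% = 2880
Test samples = 4500 - 2880
= 1620

1620


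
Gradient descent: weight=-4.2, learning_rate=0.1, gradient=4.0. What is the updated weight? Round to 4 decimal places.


w_new = w_old - lr * gradient
= -4.2 - 0.1 * 4.0
= -4.2 - (0.4)
= -4.6000

-4.6000


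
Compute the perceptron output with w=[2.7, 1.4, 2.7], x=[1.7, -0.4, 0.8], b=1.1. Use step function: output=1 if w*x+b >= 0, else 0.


z = w . x + b
= 2.7*1.7 + 1.4*-0.4 + 2.7*0.8 + 1.1
= 4.59 + -0.56 + 2.16 + 1.1
= 6.19 + 1.1
= 7.29
Since z = 7.29 >= 0, output = 1

1


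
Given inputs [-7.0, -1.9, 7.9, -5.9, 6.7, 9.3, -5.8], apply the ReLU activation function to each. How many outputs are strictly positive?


ReLU(x) = max(0, x) for each element:
ReLU(-7.0) = 0
ReLU(-1.9) = 0
ReLU(7.9) = 7.9
ReLU(-5.9) = 0
ReLU(6.7) = 6.7
ReLU(9.3) = 9.3
ReLU(-5.8) = 0
Active neurons (>0): 3

3


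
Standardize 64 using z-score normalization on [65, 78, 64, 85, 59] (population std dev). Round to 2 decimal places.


Mean = (65 + 78 + 64 + 85 + 59) / 5 = 70.2
Variance = sum((x_i - mean)^2) / n = 94.16
Std = sqrt(94.16) = 9.7036
Z = (x - mean) / std
= (64 - 70.2) / 9.7036
= -6.2 / 9.7036
= -0.64

-0.64


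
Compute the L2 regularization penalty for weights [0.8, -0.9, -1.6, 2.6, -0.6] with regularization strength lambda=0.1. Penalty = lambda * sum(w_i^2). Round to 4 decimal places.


Squaring each weight:
0.8^2 = 0.64
(-0.9)^2 = 0.81
(-1.6)^2 = 2.56
2.6^2 = 6.76
(-0.6)^2 = 0.36
Sum of squares = 11.13
Penalty = 0.1 * 11.13 = 1.1130

1.1130


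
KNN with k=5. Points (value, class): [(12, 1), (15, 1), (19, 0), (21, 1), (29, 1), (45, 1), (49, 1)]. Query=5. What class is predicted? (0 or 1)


Distances from query 5:
Point 12 (class 1): distance = 7
Point 15 (class 1): distance = 10
Point 19 (class 0): distance = 14
Point 21 (class 1): distance = 16
Point 29 (class 1): distance = 24
K=5 nearest neighbors: classes = [1, 1, 0, 1, 1]
Votes for class 1: 4 / 5
Majority vote => class 1

1


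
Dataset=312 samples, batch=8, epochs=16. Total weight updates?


Iterations per epoch = 312 / 8 = 39
Total updates = iterations_per_epoch * epochs
= 39 * 16
= 624

624


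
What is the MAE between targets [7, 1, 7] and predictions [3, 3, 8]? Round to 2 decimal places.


Absolute errors: [4, 2, 1]
Sum of absolute errors = 7
MAE = 7 / 3 = 2.33

2.33


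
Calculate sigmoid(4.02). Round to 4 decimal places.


sigmoid(z) = 1 / (1 + exp(-z))
exp(-(4.02)) = exp(-4.02) = 0.018
1 + 0.018 = 1.018
1 / 1.018 = 0.9824

0.9824


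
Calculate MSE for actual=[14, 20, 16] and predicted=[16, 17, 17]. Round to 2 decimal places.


Differences: [-2, 3, -1]
Squared errors: [4, 9, 1]
Sum of squared errors = 14
MSE = 14 / 3 = 4.67

4.67


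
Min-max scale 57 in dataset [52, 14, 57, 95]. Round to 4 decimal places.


Min = 14, Max = 95
Range = 95 - 14 = 81
Scaled = (x - min) / (max - min)
= (57 - 14) / 81
= 43 / 81
= 0.5309

0.5309


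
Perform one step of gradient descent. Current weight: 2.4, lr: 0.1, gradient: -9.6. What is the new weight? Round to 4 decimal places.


w_new = w_old - lr * gradient
= 2.4 - 0.1 * -9.6
= 2.4 - (-0.96)
= 3.3600

3.3600


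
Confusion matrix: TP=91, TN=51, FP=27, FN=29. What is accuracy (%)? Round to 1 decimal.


Accuracy = (TP + TN) / (TP + TN + FP + FN) * 100
= (91 + 51) / (91 + 51 + 27 + 29)
= 142 / 198
= 0.7172
= 71.7%

71.7


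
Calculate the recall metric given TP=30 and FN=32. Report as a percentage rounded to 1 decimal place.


Recall = TP / (TP + FN) * 100
= 30 / (30 + 32)
= 30 / 62
= 0.4839
= 48.4%

48.4


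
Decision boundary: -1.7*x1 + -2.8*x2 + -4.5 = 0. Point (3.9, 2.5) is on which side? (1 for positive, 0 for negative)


Compute -1.7 * 3.9 + -2.8 * 2.5 + -4.5
= -6.63 + -7.0 + -4.5
= -18.13
Since -18.13 < 0, the point is on the negative side.

0


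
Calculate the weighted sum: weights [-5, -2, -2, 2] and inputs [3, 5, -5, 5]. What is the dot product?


Element-wise products:
-5 * 3 = -15
-2 * 5 = -10
-2 * -5 = 10
2 * 5 = 10
Sum = -15 + -10 + 10 + 10
= -5

-5


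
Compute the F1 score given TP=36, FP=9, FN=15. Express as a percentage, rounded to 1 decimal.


Precision = TP / (TP + FP) = 36 / 45 = 0.8
Recall = TP / (TP + FN) = 36 / 51 = 0.7059
F1 = 2 * P * R / (P + R)
= 2 * 0.8 * 0.7059 / (0.8 + 0.7059)
= 1.1294 / 1.5059
= 0.75
As percentage: 75.0%

75.0


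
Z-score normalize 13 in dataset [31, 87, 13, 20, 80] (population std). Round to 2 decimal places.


Mean = (31 + 87 + 13 + 20 + 80) / 5 = 46.2
Variance = sum((x_i - mean)^2) / n = 965.36
Std = sqrt(965.36) = 31.0702
Z = (x - mean) / std
= (13 - 46.2) / 31.0702
= -33.2 / 31.0702
= -1.07

-1.07


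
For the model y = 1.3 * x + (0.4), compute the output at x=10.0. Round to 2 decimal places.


y = 1.3 * 10.0 + (0.4)
= 13.0 + (0.4)
= 13.40

13.40


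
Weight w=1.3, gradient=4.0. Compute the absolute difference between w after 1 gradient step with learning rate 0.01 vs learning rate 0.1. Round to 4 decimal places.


With lr=0.01: w_new = 1.3 - 0.01 * 4.0 = 1.26
With lr=0.1: w_new = 1.3 - 0.1 * 4.0 = 0.9
Absolute difference = |1.26 - 0.9|
= 0.3600

0.3600


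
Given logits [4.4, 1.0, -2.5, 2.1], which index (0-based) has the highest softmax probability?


Softmax is a monotonic transformation, so it preserves the argmax.
We need to find the index of the maximum logit.
Index 0: 4.4
Index 1: 1.0
Index 2: -2.5
Index 3: 2.1
Maximum logit = 4.4 at index 0

0


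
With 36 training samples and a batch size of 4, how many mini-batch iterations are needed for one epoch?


Iterations per epoch = dataset_size / batch_size
= 36 / 4
= 9

9


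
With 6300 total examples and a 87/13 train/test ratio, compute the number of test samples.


Train samples = 6300 * 87% = 5481
Test samples = 6300 - 5481
= 819

819


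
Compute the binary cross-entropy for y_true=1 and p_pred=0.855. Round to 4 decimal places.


For y=1: Loss = -log(p)
= -log(0.855)
= -(-0.1567)
= 0.1567

0.1567


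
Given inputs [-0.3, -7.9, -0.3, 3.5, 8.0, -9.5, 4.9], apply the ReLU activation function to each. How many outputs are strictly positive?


ReLU(x) = max(0, x) for each element:
ReLU(-0.3) = 0
ReLU(-7.9) = 0
ReLU(-0.3) = 0
ReLU(3.5) = 3.5
ReLU(8.0) = 8.0
ReLU(-9.5) = 0
ReLU(4.9) = 4.9
Active neurons (>0): 3

3


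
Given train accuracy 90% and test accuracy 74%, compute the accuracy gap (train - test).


Gap = train_accuracy - test_accuracy
= 90 - 74
= 16%
This gap suggests the model is overfitting.

16


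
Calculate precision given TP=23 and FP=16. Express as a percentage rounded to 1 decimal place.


Precision = TP / (TP + FP) * 100
= 23 / (23 + 16)
= 23 / 39
= 0.5897
= 59.0%

59.0


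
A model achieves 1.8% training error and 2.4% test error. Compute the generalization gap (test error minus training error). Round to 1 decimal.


Generalization gap = test_error - train_error
= 2.4 - 1.8
= 0.6%
A small gap suggests good generalization.

0.6


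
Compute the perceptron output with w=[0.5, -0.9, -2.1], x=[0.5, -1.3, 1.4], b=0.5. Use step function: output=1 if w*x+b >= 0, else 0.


z = w . x + b
= 0.5*0.5 + -0.9*-1.3 + -2.1*1.4 + 0.5
= 0.25 + 1.17 + -2.94 + 0.5
= -1.52 + 0.5
= -1.02
Since z = -1.02 < 0, output = 0

0


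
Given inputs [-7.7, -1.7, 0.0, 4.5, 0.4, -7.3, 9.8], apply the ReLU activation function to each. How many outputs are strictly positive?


ReLU(x) = max(0, x) for each element:
ReLU(-7.7) = 0
ReLU(-1.7) = 0
ReLU(0.0) = 0
ReLU(4.5) = 4.5
ReLU(0.4) = 0.4
ReLU(-7.3) = 0
ReLU(9.8) = 9.8
Active neurons (>0): 3

3


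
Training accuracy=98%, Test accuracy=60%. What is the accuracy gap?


Gap = train_accuracy - test_accuracy
= 98 - 60
= 38%
This large gap strongly indicates overfitting.

38


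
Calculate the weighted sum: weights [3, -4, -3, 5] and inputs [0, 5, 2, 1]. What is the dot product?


Element-wise products:
3 * 0 = 0
-4 * 5 = -20
-3 * 2 = -6
5 * 1 = 5
Sum = 0 + -20 + -6 + 5
= -21

-21


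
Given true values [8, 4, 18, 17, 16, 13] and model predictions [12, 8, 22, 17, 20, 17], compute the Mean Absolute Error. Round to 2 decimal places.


Absolute errors: [4, 4, 4, 0, 4, 4]
Sum of absolute errors = 20
MAE = 20 / 6 = 3.33

3.33


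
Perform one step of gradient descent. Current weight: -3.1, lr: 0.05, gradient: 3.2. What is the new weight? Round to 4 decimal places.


w_new = w_old - lr * gradient
= -3.1 - 0.05 * 3.2
= -3.1 - (0.16)
= -3.2600

-3.2600


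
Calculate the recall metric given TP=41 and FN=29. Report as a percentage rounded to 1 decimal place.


Recall = TP / (TP + FN) * 100
= 41 / (41 + 29)
= 41 / 70
= 0.5857
= 58.6%

58.6


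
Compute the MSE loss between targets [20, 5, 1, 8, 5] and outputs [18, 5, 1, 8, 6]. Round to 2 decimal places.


Differences: [2, 0, 0, 0, -1]
Squared errors: [4, 0, 0, 0, 1]
Sum of squared errors = 5
MSE = 5 / 5 = 1.00

1.00


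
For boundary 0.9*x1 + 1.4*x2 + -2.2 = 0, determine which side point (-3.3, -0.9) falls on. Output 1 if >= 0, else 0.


Compute 0.9 * -3.3 + 1.4 * -0.9 + -2.2
= -2.97 + -1.26 + -2.2
= -6.43
Since -6.43 < 0, the point is on the negative side.

0


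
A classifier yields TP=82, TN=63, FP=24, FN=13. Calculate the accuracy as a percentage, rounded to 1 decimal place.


Accuracy = (TP + TN) / (TP + TN + FP + FN) * 100
= (82 + 63) / (82 + 63 + 24 + 13)
= 145 / 182
= 0.7967
= 79.7%

79.7


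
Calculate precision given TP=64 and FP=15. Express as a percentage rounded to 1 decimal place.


Precision = TP / (TP + FP) * 100
= 64 / (64 + 15)
= 64 / 79
= 0.8101
= 81.0%

81.0


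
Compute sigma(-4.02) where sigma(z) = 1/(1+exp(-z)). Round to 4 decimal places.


sigmoid(z) = 1 / (1 + exp(-z))
exp(-(-4.02)) = exp(4.02) = 55.7011
1 + 55.7011 = 56.7011
1 / 56.7011 = 0.0176

0.0176


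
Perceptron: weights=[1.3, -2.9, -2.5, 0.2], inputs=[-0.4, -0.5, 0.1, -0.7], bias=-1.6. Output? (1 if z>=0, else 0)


z = w . x + b
= 1.3*-0.4 + -2.9*-0.5 + -2.5*0.1 + 0.2*-0.7 + -1.6
= -0.52 + 1.45 + -0.25 + -0.14 + -1.6
= 0.54 + -1.6
= -1.06
Since z = -1.06 < 0, output = 0

0


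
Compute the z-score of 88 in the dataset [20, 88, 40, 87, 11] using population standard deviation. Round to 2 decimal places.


Mean = (20 + 88 + 40 + 87 + 11) / 5 = 49.2
Variance = sum((x_i - mean)^2) / n = 1066.16
Std = sqrt(1066.16) = 32.6521
Z = (x - mean) / std
= (88 - 49.2) / 32.6521
= 38.8 / 32.6521
= 1.19

1.19


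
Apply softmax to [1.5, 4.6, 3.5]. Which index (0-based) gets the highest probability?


Softmax is a monotonic transformation, so it preserves the argmax.
We need to find the index of the maximum logit.
Index 0: 1.5
Index 1: 4.6
Index 2: 3.5
Maximum logit = 4.6 at index 1

1


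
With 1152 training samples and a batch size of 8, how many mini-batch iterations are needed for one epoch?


Iterations per epoch = dataset_size / batch_size
= 1152 / 8
= 144

144


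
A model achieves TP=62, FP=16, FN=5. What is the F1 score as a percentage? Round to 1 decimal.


Precision = TP / (TP + FP) = 62 / 78 = 0.7949
Recall = TP / (TP + FN) = 62 / 67 = 0.9254
F1 = 2 * P * R / (P + R)
= 2 * 0.7949 * 0.9254 / (0.7949 + 0.9254)
= 1.4711 / 1.7202
= 0.8552
As percentage: 85.5%

85.5


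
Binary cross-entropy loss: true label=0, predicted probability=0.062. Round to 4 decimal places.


For y=0: Loss = -log(1-p)
= -log(1 - 0.062)
= -log(0.938)
= -(-0.064)
= 0.0640

0.0640


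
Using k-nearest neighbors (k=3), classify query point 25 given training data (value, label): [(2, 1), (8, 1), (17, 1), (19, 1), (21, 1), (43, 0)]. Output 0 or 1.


Distances from query 25:
Point 21 (class 1): distance = 4
Point 19 (class 1): distance = 6
Point 17 (class 1): distance = 8
K=3 nearest neighbors: classes = [1, 1, 1]
Votes for class 1: 3 / 3
Majority vote => class 1

1


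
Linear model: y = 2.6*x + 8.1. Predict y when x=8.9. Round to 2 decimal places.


y = 2.6 * 8.9 + (8.1)
= 23.14 + (8.1)
= 31.24

31.24


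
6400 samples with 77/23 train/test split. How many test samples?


Train samples = 6400 * 77% = 4928
Test samples = 6400 - 4928
= 1472

1472


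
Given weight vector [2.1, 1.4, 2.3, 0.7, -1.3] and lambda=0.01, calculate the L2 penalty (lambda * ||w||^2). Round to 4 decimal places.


Squaring each weight:
2.1^2 = 4.41
1.4^2 = 1.96
2.3^2 = 5.29
0.7^2 = 0.49
(-1.3)^2 = 1.69
Sum of squares = 13.84
Penalty = 0.01 * 13.84 = 0.1384

0.1384


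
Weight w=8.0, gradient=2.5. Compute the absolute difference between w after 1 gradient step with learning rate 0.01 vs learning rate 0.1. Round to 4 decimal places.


With lr=0.01: w_new = 8.0 - 0.01 * 2.5 = 7.975
With lr=0.1: w_new = 8.0 - 0.1 * 2.5 = 7.75
Absolute difference = |7.975 - 7.75|
= 0.2250

0.2250


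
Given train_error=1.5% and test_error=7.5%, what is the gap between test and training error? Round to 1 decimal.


Generalization gap = test_error - train_error
= 7.5 - 1.5
= 6.0%
A moderate gap.

6.0


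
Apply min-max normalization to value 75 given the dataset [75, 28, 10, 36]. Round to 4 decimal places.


Min = 10, Max = 75
Range = 75 - 10 = 65
Scaled = (x - min) / (max - min)
= (75 - 10) / 65
= 65 / 65
= 1.0000

1.0000


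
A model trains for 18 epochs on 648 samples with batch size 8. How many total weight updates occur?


Iterations per epoch = 648 / 8 = 81
Total updates = iterations_per_epoch * epochs
= 81 * 18
= 1458

1458


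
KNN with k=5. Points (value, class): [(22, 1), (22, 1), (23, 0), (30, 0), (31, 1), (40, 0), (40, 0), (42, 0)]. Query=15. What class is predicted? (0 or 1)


Distances from query 15:
Point 22 (class 1): distance = 7
Point 22 (class 1): distance = 7
Point 23 (class 0): distance = 8
Point 30 (class 0): distance = 15
Point 31 (class 1): distance = 16
K=5 nearest neighbors: classes = [1, 1, 0, 0, 1]
Votes for class 1: 3 / 5
Majority vote => class 1

1


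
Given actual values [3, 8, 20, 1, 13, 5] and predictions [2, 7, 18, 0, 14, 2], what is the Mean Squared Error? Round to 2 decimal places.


Differences: [1, 1, 2, 1, -1, 3]
Squared errors: [1, 1, 4, 1, 1, 9]
Sum of squared errors = 17
MSE = 17 / 6 = 2.83

2.83


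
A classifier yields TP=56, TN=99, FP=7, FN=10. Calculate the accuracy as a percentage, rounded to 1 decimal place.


Accuracy = (TP + TN) / (TP + TN + FP + FN) * 100
= (56 + 99) / (56 + 99 + 7 + 10)
= 155 / 172
= 0.9012
= 90.1%

90.1


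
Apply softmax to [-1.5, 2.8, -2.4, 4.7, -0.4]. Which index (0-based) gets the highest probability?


Softmax is a monotonic transformation, so it preserves the argmax.
We need to find the index of the maximum logit.
Index 0: -1.5
Index 1: 2.8
Index 2: -2.4
Index 3: 4.7
Index 4: -0.4
Maximum logit = 4.7 at index 3

3


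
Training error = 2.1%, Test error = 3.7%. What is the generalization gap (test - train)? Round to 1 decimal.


Generalization gap = test_error - train_error
= 3.7 - 2.1
= 1.6%
A small gap suggests good generalization.

1.6


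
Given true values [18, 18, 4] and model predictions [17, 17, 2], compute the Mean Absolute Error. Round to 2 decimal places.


Absolute errors: [1, 1, 2]
Sum of absolute errors = 4
MAE = 4 / 3 = 1.33

1.33


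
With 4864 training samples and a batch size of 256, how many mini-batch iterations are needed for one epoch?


Iterations per epoch = dataset_size / batch_size
= 4864 / 256
= 19

19


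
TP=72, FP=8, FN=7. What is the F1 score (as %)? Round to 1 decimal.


Precision = TP / (TP + FP) = 72 / 80 = 0.9
Recall = TP / (TP + FN) = 72 / 79 = 0.9114
F1 = 2 * P * R / (P + R)
= 2 * 0.9 * 0.9114 / (0.9 + 0.9114)
= 1.6405 / 1.8114
= 0.9057
As percentage: 90.6%

90.6


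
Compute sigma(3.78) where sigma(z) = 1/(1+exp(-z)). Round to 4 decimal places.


sigmoid(z) = 1 / (1 + exp(-z))
exp(-(3.78)) = exp(-3.78) = 0.0228
1 + 0.0228 = 1.0228
1 / 1.0228 = 0.9777

0.9777


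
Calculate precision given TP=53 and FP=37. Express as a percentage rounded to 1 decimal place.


Precision = TP / (TP + FP) * 100
= 53 / (53 + 37)
= 53 / 90
= 0.5889
= 58.9%

58.9


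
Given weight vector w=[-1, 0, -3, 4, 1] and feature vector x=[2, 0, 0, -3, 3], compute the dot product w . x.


Element-wise products:
-1 * 2 = -2
0 * 0 = 0
-3 * 0 = 0
4 * -3 = -12
1 * 3 = 3
Sum = -2 + 0 + 0 + -12 + 3
= -11

-11


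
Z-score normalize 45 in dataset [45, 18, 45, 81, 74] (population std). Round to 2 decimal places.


Mean = (45 + 18 + 45 + 81 + 74) / 5 = 52.6
Variance = sum((x_i - mean)^2) / n = 515.44
Std = sqrt(515.44) = 22.7033
Z = (x - mean) / std
= (45 - 52.6) / 22.7033
= -7.6 / 22.7033
= -0.33

-0.33


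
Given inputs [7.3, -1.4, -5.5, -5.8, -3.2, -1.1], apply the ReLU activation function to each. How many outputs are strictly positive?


ReLU(x) = max(0, x) for each element:
ReLU(7.3) = 7.3
ReLU(-1.4) = 0
ReLU(-5.5) = 0
ReLU(-5.8) = 0
ReLU(-3.2) = 0
ReLU(-1.1) = 0
Active neurons (>0): 1

1


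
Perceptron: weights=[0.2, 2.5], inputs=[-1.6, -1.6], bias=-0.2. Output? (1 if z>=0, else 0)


z = w . x + b
= 0.2*-1.6 + 2.5*-1.6 + -0.2
= -0.32 + -4.0 + -0.2
= -4.32 + -0.2
= -4.52
Since z = -4.52 < 0, output = 0

0


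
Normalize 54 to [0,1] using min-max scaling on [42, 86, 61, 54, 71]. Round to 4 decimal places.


Min = 42, Max = 86
Range = 86 - 42 = 44
Scaled = (x - min) / (max - min)
= (54 - 42) / 44
= 12 / 44
= 0.2727

0.2727


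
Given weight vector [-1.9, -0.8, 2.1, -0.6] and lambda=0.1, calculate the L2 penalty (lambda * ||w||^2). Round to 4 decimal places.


Squaring each weight:
(-1.9)^2 = 3.61
(-0.8)^2 = 0.64
2.1^2 = 4.41
(-0.6)^2 = 0.36
Sum of squares = 9.02
Penalty = 0.1 * 9.02 = 0.9020

0.9020


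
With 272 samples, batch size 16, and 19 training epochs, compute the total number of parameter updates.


Iterations per epoch = 272 / 16 = 17
Total updates = iterations_per_epoch * epochs
= 17 * 19
= 323

323


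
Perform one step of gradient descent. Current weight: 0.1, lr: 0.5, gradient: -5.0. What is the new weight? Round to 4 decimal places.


w_new = w_old - lr * gradient
= 0.1 - 0.5 * -5.0
= 0.1 - (-2.5)
= 2.6000

2.6000


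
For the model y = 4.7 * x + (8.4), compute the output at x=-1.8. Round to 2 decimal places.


y = 4.7 * -1.8 + (8.4)
= -8.46 + (8.4)
= -0.06

-0.06


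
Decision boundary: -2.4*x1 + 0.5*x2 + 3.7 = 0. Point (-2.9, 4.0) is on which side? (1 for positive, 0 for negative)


Compute -2.4 * -2.9 + 0.5 * 4.0 + 3.7
= 6.96 + 2.0 + 3.7
= 12.66
Since 12.66 >= 0, the point is on the positive side.

1


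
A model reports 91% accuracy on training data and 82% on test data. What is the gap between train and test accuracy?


Gap = train_accuracy - test_accuracy
= 91 - 82
= 9%
This moderate gap may indicate mild overfitting.

9


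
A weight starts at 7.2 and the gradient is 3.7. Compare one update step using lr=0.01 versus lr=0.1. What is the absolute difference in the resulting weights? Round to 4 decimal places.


With lr=0.01: w_new = 7.2 - 0.01 * 3.7 = 7.163
With lr=0.1: w_new = 7.2 - 0.1 * 3.7 = 6.83
Absolute difference = |7.163 - 6.83|
= 0.3330

0.3330


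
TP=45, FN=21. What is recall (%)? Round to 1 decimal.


Recall = TP / (TP + FN) * 100
= 45 / (45 + 21)
= 45 / 66
= 0.6818
= 68.2%

68.2


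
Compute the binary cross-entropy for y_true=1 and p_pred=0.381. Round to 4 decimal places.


For y=1: Loss = -log(p)
= -log(0.381)
= -(-0.965)
= 0.9650

0.9650


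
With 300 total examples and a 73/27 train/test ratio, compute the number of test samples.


Train samples = 300 * 73% = 219
Test samples = 300 - 219
= 81

81


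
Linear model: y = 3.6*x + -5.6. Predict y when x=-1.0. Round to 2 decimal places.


y = 3.6 * -1.0 + (-5.6)
= -3.6 + (-5.6)
= -9.20

-9.20


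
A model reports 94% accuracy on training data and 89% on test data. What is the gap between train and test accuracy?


Gap = train_accuracy - test_accuracy
= 94 - 89
= 5%
This moderate gap may indicate mild overfitting.

5


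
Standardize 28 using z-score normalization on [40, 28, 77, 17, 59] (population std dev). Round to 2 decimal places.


Mean = (40 + 28 + 77 + 17 + 59) / 5 = 44.2
Variance = sum((x_i - mean)^2) / n = 462.96
Std = sqrt(462.96) = 21.5165
Z = (x - mean) / std
= (28 - 44.2) / 21.5165
= -16.2 / 21.5165
= -0.75

-0.75


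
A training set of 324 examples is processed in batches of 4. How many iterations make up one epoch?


Iterations per epoch = dataset_size / batch_size
= 324 / 4
= 81

81


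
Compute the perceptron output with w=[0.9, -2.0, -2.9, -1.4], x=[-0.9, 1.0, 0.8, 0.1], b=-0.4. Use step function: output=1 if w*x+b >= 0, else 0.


z = w . x + b
= 0.9*-0.9 + -2.0*1.0 + -2.9*0.8 + -1.4*0.1 + -0.4
= -0.81 + -2.0 + -2.32 + -0.14 + -0.4
= -5.27 + -0.4
= -5.67
Since z = -5.67 < 0, output = 0

0


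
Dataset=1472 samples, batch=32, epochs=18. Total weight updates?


Iterations per epoch = 1472 / 32 = 46
Total updates = iterations_per_epoch * epochs
= 46 * 18
= 828

828


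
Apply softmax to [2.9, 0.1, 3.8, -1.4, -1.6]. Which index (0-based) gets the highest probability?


Softmax is a monotonic transformation, so it preserves the argmax.
We need to find the index of the maximum logit.
Index 0: 2.9
Index 1: 0.1
Index 2: 3.8
Index 3: -1.4
Index 4: -1.6
Maximum logit = 3.8 at index 2

2


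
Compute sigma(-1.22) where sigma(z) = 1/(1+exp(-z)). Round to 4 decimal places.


sigmoid(z) = 1 / (1 + exp(-z))
exp(-(-1.22)) = exp(1.22) = 3.3872
1 + 3.3872 = 4.3872
1 / 4.3872 = 0.2279

0.2279


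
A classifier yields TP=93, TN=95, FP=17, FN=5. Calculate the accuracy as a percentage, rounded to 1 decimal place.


Accuracy = (TP + TN) / (TP + TN + FP + FN) * 100
= (93 + 95) / (93 + 95 + 17 + 5)
= 188 / 210
= 0.8952
= 89.5%

89.5


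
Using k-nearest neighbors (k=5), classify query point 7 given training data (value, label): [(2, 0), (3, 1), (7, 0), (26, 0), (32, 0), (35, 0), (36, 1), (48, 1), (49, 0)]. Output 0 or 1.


Distances from query 7:
Point 7 (class 0): distance = 0
Point 3 (class 1): distance = 4
Point 2 (class 0): distance = 5
Point 26 (class 0): distance = 19
Point 32 (class 0): distance = 25
K=5 nearest neighbors: classes = [0, 1, 0, 0, 0]
Votes for class 1: 1 / 5
Majority vote => class 0

0


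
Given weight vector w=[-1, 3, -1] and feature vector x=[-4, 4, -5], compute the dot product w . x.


Element-wise products:
-1 * -4 = 4
3 * 4 = 12
-1 * -5 = 5
Sum = 4 + 12 + 5
= 21

21


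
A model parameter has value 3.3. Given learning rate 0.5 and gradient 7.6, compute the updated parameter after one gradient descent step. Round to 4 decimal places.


w_new = w_old - lr * gradient
= 3.3 - 0.5 * 7.6
= 3.3 - (3.8)
= -0.5000

-0.5000


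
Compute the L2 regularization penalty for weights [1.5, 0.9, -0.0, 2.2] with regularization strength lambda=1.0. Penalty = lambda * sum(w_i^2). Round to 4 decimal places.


Squaring each weight:
1.5^2 = 2.25
0.9^2 = 0.81
(-0.0)^2 = 0.0
2.2^2 = 4.84
Sum of squares = 7.9
Penalty = 1.0 * 7.9 = 7.9000

7.9000


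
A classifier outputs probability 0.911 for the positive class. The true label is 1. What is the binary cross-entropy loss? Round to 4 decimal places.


For y=1: Loss = -log(p)
= -log(0.911)
= -(-0.0932)
= 0.0932

0.0932


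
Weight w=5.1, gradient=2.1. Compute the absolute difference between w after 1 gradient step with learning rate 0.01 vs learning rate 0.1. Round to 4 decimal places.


With lr=0.01: w_new = 5.1 - 0.01 * 2.1 = 5.079
With lr=0.1: w_new = 5.1 - 0.1 * 2.1 = 4.89
Absolute difference = |5.079 - 4.89|
= 0.1890

0.1890


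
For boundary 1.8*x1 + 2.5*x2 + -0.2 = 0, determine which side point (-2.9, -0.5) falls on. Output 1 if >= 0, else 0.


Compute 1.8 * -2.9 + 2.5 * -0.5 + -0.2
= -5.22 + -1.25 + -0.2
= -6.67
Since -6.67 < 0, the point is on the negative side.

0


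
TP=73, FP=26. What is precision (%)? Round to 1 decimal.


Precision = TP / (TP + FP) * 100
= 73 / (73 + 26)
= 73 / 99
= 0.7374
= 73.7%

73.7


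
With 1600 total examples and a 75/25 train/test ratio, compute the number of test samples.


Train samples = 1600 * 75% = 1200
Test samples = 1600 - 1200
= 400

400


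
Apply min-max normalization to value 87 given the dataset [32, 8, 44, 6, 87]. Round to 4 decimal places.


Min = 6, Max = 87
Range = 87 - 6 = 81
Scaled = (x - min) / (max - min)
= (87 - 6) / 81
= 81 / 81
= 1.0000

1.0000


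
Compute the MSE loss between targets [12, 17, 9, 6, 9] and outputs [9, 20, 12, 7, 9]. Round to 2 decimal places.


Differences: [3, -3, -3, -1, 0]
Squared errors: [9, 9, 9, 1, 0]
Sum of squared errors = 28
MSE = 28 / 5 = 5.60

5.60


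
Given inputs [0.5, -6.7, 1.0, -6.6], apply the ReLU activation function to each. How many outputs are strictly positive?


ReLU(x) = max(0, x) for each element:
ReLU(0.5) = 0.5
ReLU(-6.7) = 0
ReLU(1.0) = 1.0
ReLU(-6.6) = 0
Active neurons (>0): 2

2


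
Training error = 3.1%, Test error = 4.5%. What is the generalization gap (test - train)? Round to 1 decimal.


Generalization gap = test_error - train_error
= 4.5 - 3.1
= 1.4%
A small gap suggests good generalization.

1.4


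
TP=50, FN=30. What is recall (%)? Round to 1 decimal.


Recall = TP / (TP + FN) * 100
= 50 / (50 + 30)
= 50 / 80
= 0.625
= 62.5%

62.5


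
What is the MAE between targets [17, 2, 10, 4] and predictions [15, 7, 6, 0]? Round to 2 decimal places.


Absolute errors: [2, 5, 4, 4]
Sum of absolute errors = 15
MAE = 15 / 4 = 3.75

3.75


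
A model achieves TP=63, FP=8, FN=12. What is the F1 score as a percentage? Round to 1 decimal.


Precision = TP / (TP + FP) = 63 / 71 = 0.8873
Recall = TP / (TP + FN) = 63 / 75 = 0.84
F1 = 2 * P * R / (P + R)
= 2 * 0.8873 * 0.84 / (0.8873 + 0.84)
= 1.4907 / 1.7273
= 0.863
As percentage: 86.3%

86.3


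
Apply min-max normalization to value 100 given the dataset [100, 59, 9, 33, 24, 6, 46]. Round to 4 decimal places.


Min = 6, Max = 100
Range = 100 - 6 = 94
Scaled = (x - min) / (max - min)
= (100 - 6) / 94
= 94 / 94
= 1.0000

1.0000


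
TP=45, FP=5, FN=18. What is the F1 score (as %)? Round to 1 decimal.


Precision = TP / (TP + FP) = 45 / 50 = 0.9
Recall = TP / (TP + FN) = 45 / 63 = 0.7143
F1 = 2 * P * R / (P + R)
= 2 * 0.9 * 0.7143 / (0.9 + 0.7143)
= 1.2857 / 1.6143
= 0.7965
As percentage: 79.6%

79.6


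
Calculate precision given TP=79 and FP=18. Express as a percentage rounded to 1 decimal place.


Precision = TP / (TP + FP) * 100
= 79 / (79 + 18)
= 79 / 97
= 0.8144
= 81.4%

81.4


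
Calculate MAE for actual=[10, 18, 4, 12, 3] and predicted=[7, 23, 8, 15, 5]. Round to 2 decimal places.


Absolute errors: [3, 5, 4, 3, 2]
Sum of absolute errors = 17
MAE = 17 / 5 = 3.40

3.40


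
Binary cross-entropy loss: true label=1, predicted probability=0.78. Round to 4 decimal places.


For y=1: Loss = -log(p)
= -log(0.78)
= -(-0.2485)
= 0.2485

0.2485


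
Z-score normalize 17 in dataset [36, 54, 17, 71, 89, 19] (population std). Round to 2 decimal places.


Mean = (36 + 54 + 17 + 71 + 89 + 19) / 6 = 47.6667
Variance = sum((x_i - mean)^2) / n = 698.5556
Std = sqrt(698.5556) = 26.4302
Z = (x - mean) / std
= (17 - 47.6667) / 26.4302
= -30.6667 / 26.4302
= -1.16

-1.16


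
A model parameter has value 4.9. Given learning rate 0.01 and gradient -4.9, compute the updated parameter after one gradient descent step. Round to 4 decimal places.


w_new = w_old - lr * gradient
= 4.9 - 0.01 * -4.9
= 4.9 - (-0.049)
= 4.9490

4.9490


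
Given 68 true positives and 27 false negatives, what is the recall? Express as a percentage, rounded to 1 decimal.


Recall = TP / (TP + FN) * 100
= 68 / (68 + 27)
= 68 / 95
= 0.7158
= 71.6%

71.6


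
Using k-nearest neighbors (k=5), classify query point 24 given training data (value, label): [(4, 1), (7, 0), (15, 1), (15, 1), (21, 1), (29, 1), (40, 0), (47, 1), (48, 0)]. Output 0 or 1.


Distances from query 24:
Point 21 (class 1): distance = 3
Point 29 (class 1): distance = 5
Point 15 (class 1): distance = 9
Point 15 (class 1): distance = 9
Point 40 (class 0): distance = 16
K=5 nearest neighbors: classes = [1, 1, 1, 1, 0]
Votes for class 1: 4 / 5
Majority vote => class 1

1
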